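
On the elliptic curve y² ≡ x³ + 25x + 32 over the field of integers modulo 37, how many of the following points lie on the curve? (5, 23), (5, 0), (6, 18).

1

(5, 23): 23² ≡ 11, rhs ≡ 23 → off.
(5, 0): 0² ≡ 0, rhs ≡ 23 → off.
(6, 18): 18² ≡ 28, rhs ≡ 28 → on.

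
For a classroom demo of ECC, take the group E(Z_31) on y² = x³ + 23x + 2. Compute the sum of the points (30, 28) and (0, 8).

(30, 28) + (0, 8). λ = (8 - 28)/(0 - 30) ≡ 11/1 mod 31. 1⁻¹ ≡ 1 (mod 31) since 1·1 = 1 ≡ 1, so λ ≡ 11.
  x = λ² - 30 - 0 = 121 - 30 ≡ 29; y = λ·(30 - 29) - 28 ≡ 14. → (29, 14)

(29, 14)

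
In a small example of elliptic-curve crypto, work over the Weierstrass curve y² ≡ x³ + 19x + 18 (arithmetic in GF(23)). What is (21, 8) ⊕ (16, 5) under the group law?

(21, 8) + (16, 5). λ = (5 - 8)/(16 - 21) ≡ 20/18 mod 23. 18⁻¹ ≡ 9 (mod 23), so λ ≡ 19.
  x = λ² - 21 - 16 = 361 - 37 ≡ 2; y = λ·(21 - 2) - 8 ≡ 8. → (2, 8)

(2, 8)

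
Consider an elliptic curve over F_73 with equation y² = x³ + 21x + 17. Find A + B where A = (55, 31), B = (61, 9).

(55, 31) + (61, 9). λ = (9 - 31)/(61 - 55) ≡ 51/6 mod 73. 6⁻¹ ≡ 61 (mod 73), so λ ≡ 45.
  x = λ² - 55 - 61 = 2025 - 116 ≡ 11; y = λ·(55 - 11) - 31 ≡ 51. → (11, 51)

(11, 51)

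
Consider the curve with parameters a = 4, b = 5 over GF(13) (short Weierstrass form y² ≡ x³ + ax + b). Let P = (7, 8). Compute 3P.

Repeated addition: build up to 3P.
2P: tangent at (7, 8): λ = (3·7² + 4)/(2·8) ≡ 8/3. 3⁻¹ ≡ 9 (mod 13), so λ ≡ 8·9 ≡ 7.
  x = λ² - 7 - 7 = 49 - 14 ≡ 9; y = λ·(7 - 9) - 8 ≡ 4. → (9, 4)
3P: (9, 4) + (7, 8). λ = (8 - 4)/(7 - 9) ≡ 4/11 mod 13. 11⁻¹ ≡ 6 (mod 13), so λ ≡ 11.
  x = λ² - 9 - 7 = 121 - 16 ≡ 1; y = λ·(9 - 1) - 4 ≡ 6. → (1, 6)

(1, 6)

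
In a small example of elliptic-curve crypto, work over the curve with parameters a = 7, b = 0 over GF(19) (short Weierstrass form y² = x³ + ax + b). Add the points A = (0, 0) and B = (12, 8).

(18, 7)

(0, 0) + (12, 8). λ = (8 - 0)/(12 - 0) ≡ 8/12 mod 19. 12⁻¹ ≡ 8 (mod 19) since 12·8 = 96 ≡ 1, so λ ≡ 7.
  x = λ² - 0 - 12 = 49 - 12 ≡ 18; y = λ·(0 - 18) - 0 ≡ 7. → (18, 7)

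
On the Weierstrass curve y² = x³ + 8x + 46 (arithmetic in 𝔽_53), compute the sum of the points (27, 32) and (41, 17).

(14, 26)

(27, 32) + (41, 17). λ = (17 - 32)/(41 - 27) ≡ 38/14 mod 53. 14⁻¹ ≡ 19 (mod 53) since 14·19 = 266 ≡ 1, so λ ≡ 33.
  x = λ² - 27 - 41 = 1089 - 68 ≡ 14; y = λ·(27 - 14) - 32 ≡ 26. → (14, 26)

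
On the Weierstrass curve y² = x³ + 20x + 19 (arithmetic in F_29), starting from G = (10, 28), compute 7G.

Double-and-add on 7 = (111)₂. Start with G = (10, 28) for the leading 1-bit.
double: tangent at (10, 28): λ = (3·10² + 20)/(2·28) ≡ 1/27. 27⁻¹ ≡ 14 (mod 29), so λ ≡ 1·14 ≡ 14.
  x = λ² - 10 - 10 = 196 - 20 ≡ 2; y = λ·(10 - 2) - 28 ≡ 26. → (2, 26)
add G: (2, 26) + (10, 28). λ = (28 - 26)/(10 - 2) ≡ 2/8 mod 29. 8⁻¹ ≡ 11 (mod 29), so λ ≡ 22.
  x = λ² - 2 - 10 = 484 - 12 ≡ 8; y = λ·(2 - 8) - 26 ≡ 16. → (8, 16)
double: tangent at (8, 16): λ = (3·8² + 20)/(2·16) ≡ 9/3. 3⁻¹ ≡ 10 (mod 29) since 3·10 = 30 ≡ 1, so λ ≡ 9·10 ≡ 3.
  x = λ² - 8 - 8 = 9 - 16 ≡ 22; y = λ·(8 - 22) - 16 ≡ 0. → (22, 0)
add G: (22, 0) + (10, 28). λ = (28 - 0)/(10 - 22) ≡ 28/17 mod 29. 17⁻¹ ≡ 12 (mod 29) since 17·12 = 204 ≡ 1, so λ ≡ 17.
  x = λ² - 22 - 10 = 289 - 32 ≡ 25; y = λ·(22 - 25) - 0 ≡ 7. → (25, 7)

(25, 7)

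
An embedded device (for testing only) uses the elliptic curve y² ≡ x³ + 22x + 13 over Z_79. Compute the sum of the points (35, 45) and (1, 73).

(65, 68)

(35, 45) + (1, 73). λ = (73 - 45)/(1 - 35) ≡ 28/45 mod 79. 45⁻¹ ≡ 72 (mod 79) since 45·72 = 3240 ≡ 1, so λ ≡ 41.
  x = λ² - 35 - 1 = 1681 - 36 ≡ 65; y = λ·(35 - 65) - 45 ≡ 68. → (65, 68)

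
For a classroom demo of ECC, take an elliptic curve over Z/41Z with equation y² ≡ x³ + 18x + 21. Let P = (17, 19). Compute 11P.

(28, 38)

Repeated addition: build up to 11P.
2P: tangent at (17, 19): λ = (3·17² + 18)/(2·19) ≡ 24/38. 38⁻¹ ≡ 27 (mod 41) since 38·27 = 1026 ≡ 1, so λ ≡ 24·27 ≡ 33.
  x = λ² - 17 - 17 = 1089 - 34 ≡ 30; y = λ·(17 - 30) - 19 ≡ 3. → (30, 3)
3P: (30, 3) + (17, 19). λ = (19 - 3)/(17 - 30) ≡ 16/28 mod 41. 28⁻¹ ≡ 22 (mod 41), so λ ≡ 24.
  x = λ² - 30 - 17 = 576 - 47 ≡ 37; y = λ·(30 - 37) - 3 ≡ 34. → (37, 34)
4P: (37, 34) + (17, 19). λ = (19 - 34)/(17 - 37) ≡ 26/21 mod 41. 21⁻¹ ≡ 2 (mod 41), so λ ≡ 11.
  x = λ² - 37 - 17 = 121 - 54 ≡ 26; y = λ·(37 - 26) - 34 ≡ 5. → (26, 5)
5P: (26, 5) + (17, 19). λ = (19 - 5)/(17 - 26) ≡ 14/32 mod 41. 32⁻¹ ≡ 9 (mod 41), so λ ≡ 3.
  x = λ² - 26 - 17 = 9 - 43 ≡ 7; y = λ·(26 - 7) - 5 ≡ 11. → (7, 11)
6P: (7, 11) + (17, 19). λ = (19 - 11)/(17 - 7) ≡ 8/10 mod 41. 10⁻¹ ≡ 37 (mod 41) since 10·37 = 370 ≡ 1, so λ ≡ 9.
  x = λ² - 7 - 17 = 81 - 24 ≡ 16; y = λ·(7 - 16) - 11 ≡ 31. → (16, 31)
7P: (16, 31) + (17, 19). λ = (19 - 31)/(17 - 16) ≡ 29/1 mod 41. 1⁻¹ ≡ 1 (mod 41), so λ ≡ 29.
  x = λ² - 16 - 17 = 841 - 33 ≡ 29; y = λ·(16 - 29) - 31 ≡ 2. → (29, 2)
8P: (29, 2) + (17, 19). λ = (19 - 2)/(17 - 29) ≡ 17/29 mod 41. 29⁻¹ ≡ 17 (mod 41), so λ ≡ 2.
  x = λ² - 29 - 17 = 4 - 46 ≡ 40; y = λ·(29 - 40) - 2 ≡ 17. → (40, 17)
9P: (40, 17) + (17, 19). λ = (19 - 17)/(17 - 40) ≡ 2/18 mod 41. 18⁻¹ ≡ 16 (mod 41), so λ ≡ 32.
  x = λ² - 40 - 17 = 1024 - 57 ≡ 24; y = λ·(40 - 24) - 17 ≡ 3. → (24, 3)
10P: (24, 3) + (17, 19). λ = (19 - 3)/(17 - 24) ≡ 16/34 mod 41. 34⁻¹ ≡ 35 (mod 41) since 34·35 = 1190 ≡ 1, so λ ≡ 27.
  x = λ² - 24 - 17 = 729 - 41 ≡ 32; y = λ·(24 - 32) - 3 ≡ 27. → (32, 27)
11P: (32, 27) + (17, 19). λ = (19 - 27)/(17 - 32) ≡ 33/26 mod 41. 26⁻¹ ≡ 30 (mod 41), so λ ≡ 6.
  x = λ² - 32 - 17 = 36 - 49 ≡ 28; y = λ·(32 - 28) - 27 ≡ 38. → (28, 38)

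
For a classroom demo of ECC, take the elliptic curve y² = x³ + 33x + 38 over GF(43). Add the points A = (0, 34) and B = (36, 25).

(0, 34) + (36, 25). λ = (25 - 34)/(36 - 0) ≡ 34/36 mod 43. 36⁻¹ ≡ 6 (mod 43), so λ ≡ 32.
  x = λ² - 0 - 36 = 1024 - 36 ≡ 42; y = λ·(0 - 42) - 34 ≡ 41. → (42, 41)

(42, 41)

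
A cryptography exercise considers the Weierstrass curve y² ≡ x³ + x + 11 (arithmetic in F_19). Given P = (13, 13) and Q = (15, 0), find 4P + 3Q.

(15, 0)

First 4P:
Repeated addition: build up to 4P.
2P: tangent at (13, 13): λ = (3·13² + 1)/(2·13) ≡ 14/7. 7⁻¹ ≡ 11 (mod 19), so λ ≡ 14·11 ≡ 2.
  x = λ² - 13 - 13 = 4 - 26 ≡ 16; y = λ·(13 - 16) - 13 ≡ 0. → (16, 0)
3P: (16, 0) + (13, 13). λ = (13 - 0)/(13 - 16) ≡ 13/16 mod 19. 16⁻¹ ≡ 6 (mod 19) since 16·6 = 96 ≡ 1, so λ ≡ 2.
  x = λ² - 16 - 13 = 4 - 29 ≡ 13; y = λ·(16 - 13) - 0 ≡ 6. → (13, 6)
4P: (13, 6) + (13, 13): same x and y₁ ≡ -y₂, so the sum is 𝒪.
4P = 𝒪.
Next 3Q:
Repeated addition: build up to 3Q.
2Q: (15, 0) + (15, 0): same x and y₁ ≡ -y₂, so the sum is 𝒪.
3Q: 𝒪 + (15, 0) = (15, 0) (identity).
3Q = (15, 0).
Finally 4P + 3Q:
𝒪 + (15, 0) = (15, 0) (identity).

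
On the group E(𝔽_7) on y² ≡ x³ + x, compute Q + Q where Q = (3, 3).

(1, 4)

tangent at (3, 3): λ = (3·3² + 1)/(2·3) ≡ 0/6. 6⁻¹ ≡ 6 (mod 7) since 6·6 = 36 ≡ 1, so λ ≡ 0·6 ≡ 0.
  x = λ² - 3 - 3 = 0 - 6 ≡ 1; y = λ·(3 - 1) - 3 ≡ 4. → (1, 4)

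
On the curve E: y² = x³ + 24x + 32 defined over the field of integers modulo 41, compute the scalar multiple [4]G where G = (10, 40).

(14, 23)

Double-and-add on 4 = (100)₂. Start with G = (10, 40) for the leading 1-bit.
double: tangent at (10, 40): λ = (3·10² + 24)/(2·40) ≡ 37/39. 39⁻¹ ≡ 20 (mod 41), so λ ≡ 37·20 ≡ 2.
  x = λ² - 10 - 10 = 4 - 20 ≡ 25; y = λ·(10 - 25) - 40 ≡ 12. → (25, 12)
double: tangent at (25, 12): λ = (3·25² + 24)/(2·12) ≡ 13/24. 24⁻¹ ≡ 12 (mod 41), so λ ≡ 13·12 ≡ 33.
  x = λ² - 25 - 25 = 1089 - 50 ≡ 14; y = λ·(25 - 14) - 12 ≡ 23. → (14, 23)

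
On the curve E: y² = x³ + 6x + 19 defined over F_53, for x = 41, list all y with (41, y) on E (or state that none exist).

none

x³ + 6x + 19 = 69186 ≡ 21 (mod 53).
21 is a non-residue mod 53; no y exists.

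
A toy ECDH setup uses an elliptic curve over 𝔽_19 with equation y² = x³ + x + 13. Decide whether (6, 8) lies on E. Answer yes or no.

y² = 8² ≡ 7; x³ + 1x + 13 = 235 ≡ 7 (mod 19). 7 = 7.

yes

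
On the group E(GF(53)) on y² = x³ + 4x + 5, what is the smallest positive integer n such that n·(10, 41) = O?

2P: tangent at (10, 41): λ = (3·10² + 4)/(2·41) ≡ 39/29. 29⁻¹ ≡ 11 (mod 53), so λ ≡ 39·11 ≡ 5.
  x = λ² - 10 - 10 = 25 - 20 ≡ 5; y = λ·(10 - 5) - 41 ≡ 37. → (5, 37)
3P: (5, 37) + (10, 41). λ = (41 - 37)/(10 - 5) ≡ 4/5 mod 53. 5⁻¹ ≡ 32 (mod 53), so λ ≡ 22.
  x = λ² - 5 - 10 = 484 - 15 ≡ 45; y = λ·(5 - 45) - 37 ≡ 37. → (45, 37)
4P: (45, 37) + (10, 41). λ = (41 - 37)/(10 - 45) ≡ 4/18 mod 53. 18⁻¹ ≡ 3 (mod 53), so λ ≡ 12.
  x = λ² - 45 - 10 = 144 - 55 ≡ 36; y = λ·(45 - 36) - 37 ≡ 18. → (36, 18)
5P: (36, 18) + (10, 41). λ = (41 - 18)/(10 - 36) ≡ 23/27 mod 53. 27⁻¹ ≡ 2 (mod 53) since 27·2 = 54 ≡ 1, so λ ≡ 46.
  x = λ² - 36 - 10 = 2116 - 46 ≡ 3; y = λ·(36 - 3) - 18 ≡ 16. → (3, 16)
6P: (3, 16) + (10, 41). λ = (41 - 16)/(10 - 3) ≡ 25/7 mod 53. 7⁻¹ ≡ 38 (mod 53) since 7·38 = 266 ≡ 1, so λ ≡ 49.
  x = λ² - 3 - 10 = 2401 - 13 ≡ 3; y = λ·(3 - 3) - 16 ≡ 37. → (3, 37)
7P: (3, 37) + (10, 41). λ = (41 - 37)/(10 - 3) ≡ 4/7 mod 53. 7⁻¹ ≡ 38 (mod 53), so λ ≡ 46.
  x = λ² - 3 - 10 = 2116 - 13 ≡ 36; y = λ·(3 - 36) - 37 ≡ 35. → (36, 35)
8P: (36, 35) + (10, 41). λ = (41 - 35)/(10 - 36) ≡ 6/27 mod 53. 27⁻¹ ≡ 2 (mod 53), so λ ≡ 12.
  x = λ² - 36 - 10 = 144 - 46 ≡ 45; y = λ·(36 - 45) - 35 ≡ 16. → (45, 16)
9P: (45, 16) + (10, 41). λ = (41 - 16)/(10 - 45) ≡ 25/18 mod 53. 18⁻¹ ≡ 3 (mod 53) since 18·3 = 54 ≡ 1, so λ ≡ 22.
  x = λ² - 45 - 10 = 484 - 55 ≡ 5; y = λ·(45 - 5) - 16 ≡ 16. → (5, 16)
10P: (5, 16) + (10, 41). λ = (41 - 16)/(10 - 5) ≡ 25/5 mod 53. 5⁻¹ ≡ 32 (mod 53) since 5·32 = 160 ≡ 1, so λ ≡ 5.
  x = λ² - 5 - 10 = 25 - 15 ≡ 10; y = λ·(5 - 10) - 16 ≡ 12. → (10, 12)
11P: (10, 12) + (10, 41): same x and y₁ ≡ -y₂, so the sum is O.
11P = O, so the order is 11.

11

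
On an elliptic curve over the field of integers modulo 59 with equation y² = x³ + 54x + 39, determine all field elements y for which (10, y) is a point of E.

24, 35

x³ + 54x + 39 = 1579 ≡ 45 (mod 59).
Square roots of 45 mod 59: 24 and 35 (since 24² = 576 ≡ 45).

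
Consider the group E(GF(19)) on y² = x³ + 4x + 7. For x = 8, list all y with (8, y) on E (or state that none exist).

x³ + 4x + 7 = 551 ≡ 0 (mod 19).
Only y = 0 satisfies y² ≡ 0.

0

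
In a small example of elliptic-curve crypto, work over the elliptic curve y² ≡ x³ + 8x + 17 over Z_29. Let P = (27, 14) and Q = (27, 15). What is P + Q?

O

The two points share x = 27 and their y-coordinates satisfy 14 + 15 ≡ 0 (mod 29), so they are inverses. Their sum is O.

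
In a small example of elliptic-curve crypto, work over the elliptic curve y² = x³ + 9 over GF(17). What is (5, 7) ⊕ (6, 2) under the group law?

(14, 4)

(5, 7) + (6, 2). λ = (2 - 7)/(6 - 5) ≡ 12/1 mod 17. 1⁻¹ ≡ 1 (mod 17), so λ ≡ 12.
  x = λ² - 5 - 6 = 144 - 11 ≡ 14; y = λ·(5 - 14) - 7 ≡ 4. → (14, 4)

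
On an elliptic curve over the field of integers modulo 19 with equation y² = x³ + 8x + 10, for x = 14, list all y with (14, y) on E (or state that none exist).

4, 15

x³ + 8x + 10 = 2866 ≡ 16 (mod 19).
Square roots of 16 mod 19: 4 and 15 (since 4² = 16 ≡ 16).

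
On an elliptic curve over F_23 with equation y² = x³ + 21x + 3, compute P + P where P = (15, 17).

(22, 21)

tangent at (15, 17): λ = (3·15² + 21)/(2·17) ≡ 6/11. 11⁻¹ ≡ 21 (mod 23) since 11·21 = 231 ≡ 1, so λ ≡ 6·21 ≡ 11.
  x = λ² - 15 - 15 = 121 - 30 ≡ 22; y = λ·(15 - 22) - 17 ≡ 21. → (22, 21)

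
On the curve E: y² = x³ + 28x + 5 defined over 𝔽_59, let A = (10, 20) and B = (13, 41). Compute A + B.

(26, 45)

(10, 20) + (13, 41). λ = (41 - 20)/(13 - 10) ≡ 21/3 mod 59. 3⁻¹ ≡ 20 (mod 59), so λ ≡ 7.
  x = λ² - 10 - 13 = 49 - 23 ≡ 26; y = λ·(10 - 26) - 20 ≡ 45. → (26, 45)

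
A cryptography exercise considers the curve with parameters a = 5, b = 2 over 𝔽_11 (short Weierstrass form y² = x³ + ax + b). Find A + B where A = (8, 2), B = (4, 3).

(8, 2) + (4, 3). λ = (3 - 2)/(4 - 8) ≡ 1/7 mod 11. 7⁻¹ ≡ 8 (mod 11), so λ ≡ 8.
  x = λ² - 8 - 4 = 64 - 12 ≡ 8; y = λ·(8 - 8) - 2 ≡ 9. → (8, 9)

(8, 9)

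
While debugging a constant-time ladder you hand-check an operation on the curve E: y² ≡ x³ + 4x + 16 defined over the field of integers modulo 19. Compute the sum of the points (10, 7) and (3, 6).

(13, 17)

(10, 7) + (3, 6). λ = (6 - 7)/(3 - 10) ≡ 18/12 mod 19. 12⁻¹ ≡ 8 (mod 19), so λ ≡ 11.
  x = λ² - 10 - 3 = 121 - 13 ≡ 13; y = λ·(10 - 13) - 7 ≡ 17. → (13, 17)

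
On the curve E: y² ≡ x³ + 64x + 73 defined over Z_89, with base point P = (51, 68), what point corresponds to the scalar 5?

(46, 36)

Repeated addition: build up to 5P.
2P: tangent at (51, 68): λ = (3·51² + 64)/(2·68) ≡ 35/47. 47⁻¹ ≡ 36 (mod 89), so λ ≡ 35·36 ≡ 14.
  x = λ² - 51 - 51 = 196 - 102 ≡ 5; y = λ·(51 - 5) - 68 ≡ 42. → (5, 42)
3P: (5, 42) + (51, 68). λ = (68 - 42)/(51 - 5) ≡ 26/46 mod 89. 46⁻¹ ≡ 60 (mod 89), so λ ≡ 47.
  x = λ² - 5 - 51 = 2209 - 56 ≡ 17; y = λ·(5 - 17) - 42 ≡ 17. → (17, 17)
4P: (17, 17) + (51, 68). λ = (68 - 17)/(51 - 17) ≡ 51/34 mod 89. 34⁻¹ ≡ 55 (mod 89) since 34·55 = 1870 ≡ 1, so λ ≡ 46.
  x = λ² - 17 - 51 = 2116 - 68 ≡ 1; y = λ·(17 - 1) - 17 ≡ 7. → (1, 7)
5P: (1, 7) + (51, 68). λ = (68 - 7)/(51 - 1) ≡ 61/50 mod 89. 50⁻¹ ≡ 73 (mod 89), so λ ≡ 3.
  x = λ² - 1 - 51 = 9 - 52 ≡ 46; y = λ·(1 - 46) - 7 ≡ 36. → (46, 36)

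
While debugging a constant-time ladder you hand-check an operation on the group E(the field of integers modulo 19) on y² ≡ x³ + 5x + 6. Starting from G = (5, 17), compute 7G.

Double-and-add on 7 = (111)₂. Start with G = (5, 17) for the leading 1-bit.
double: tangent at (5, 17): λ = (3·5² + 5)/(2·17) ≡ 4/15. 15⁻¹ ≡ 14 (mod 19) since 15·14 = 210 ≡ 1, so λ ≡ 4·14 ≡ 18.
  x = λ² - 5 - 5 = 324 - 10 ≡ 10; y = λ·(5 - 10) - 17 ≡ 7. → (10, 7)
add G: (10, 7) + (5, 17). λ = (17 - 7)/(5 - 10) ≡ 10/14 mod 19. 14⁻¹ ≡ 15 (mod 19), so λ ≡ 17.
  x = λ² - 10 - 5 = 289 - 15 ≡ 8; y = λ·(10 - 8) - 7 ≡ 8. → (8, 8)
double: tangent at (8, 8): λ = (3·8² + 5)/(2·8) ≡ 7/16. 16⁻¹ ≡ 6 (mod 19), so λ ≡ 7·6 ≡ 4.
  x = λ² - 8 - 8 = 16 - 16 ≡ 0; y = λ·(8 - 0) - 8 ≡ 5. → (0, 5)
add G: (0, 5) + (5, 17). λ = (17 - 5)/(5 - 0) ≡ 12/5 mod 19. 5⁻¹ ≡ 4 (mod 19) since 5·4 = 20 ≡ 1, so λ ≡ 10.
  x = λ² - 0 - 5 = 100 - 5 ≡ 0; y = λ·(0 - 0) - 5 ≡ 14. → (0, 14)

(0, 14)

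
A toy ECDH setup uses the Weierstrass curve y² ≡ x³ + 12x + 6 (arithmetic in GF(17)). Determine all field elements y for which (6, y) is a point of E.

x³ + 12x + 6 = 294 ≡ 5 (mod 17).
5 is a non-residue mod 17; no y exists.

none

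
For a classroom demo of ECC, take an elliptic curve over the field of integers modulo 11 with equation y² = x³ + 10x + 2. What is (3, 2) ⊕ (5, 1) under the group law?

(6, 5)

(3, 2) + (5, 1). λ = (1 - 2)/(5 - 3) ≡ 10/2 mod 11. 2⁻¹ ≡ 6 (mod 11), so λ ≡ 5.
  x = λ² - 3 - 5 = 25 - 8 ≡ 6; y = λ·(3 - 6) - 2 ≡ 5. → (6, 5)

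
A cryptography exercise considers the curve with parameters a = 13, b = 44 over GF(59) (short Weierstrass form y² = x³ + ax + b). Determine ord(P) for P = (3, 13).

3

2P: tangent at (3, 13): λ = (3·3² + 13)/(2·13) ≡ 40/26. 26⁻¹ ≡ 25 (mod 59), so λ ≡ 40·25 ≡ 56.
  x = λ² - 3 - 3 = 3136 - 6 ≡ 3; y = λ·(3 - 3) - 13 ≡ 46. → (3, 46)
3P: (3, 46) + (3, 13): same x and y₁ ≡ -y₂, so the sum is O.
3P = O, so the order is 3.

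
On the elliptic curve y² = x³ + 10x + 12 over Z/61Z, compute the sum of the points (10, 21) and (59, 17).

(10, 21) + (59, 17). λ = (17 - 21)/(59 - 10) ≡ 57/49 mod 61. 49⁻¹ ≡ 5 (mod 61) since 49·5 = 245 ≡ 1, so λ ≡ 41.
  x = λ² - 10 - 59 = 1681 - 69 ≡ 26; y = λ·(10 - 26) - 21 ≡ 55. → (26, 55)

(26, 55)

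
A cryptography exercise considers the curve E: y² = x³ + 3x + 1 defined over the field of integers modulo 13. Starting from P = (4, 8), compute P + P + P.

(0, 12)

Repeated addition: build up to 3P.
2P: tangent at (4, 8): λ = (3·4² + 3)/(2·8) ≡ 12/3. 3⁻¹ ≡ 9 (mod 13), so λ ≡ 12·9 ≡ 4.
  x = λ² - 4 - 4 = 16 - 8 ≡ 8; y = λ·(4 - 8) - 8 ≡ 2. → (8, 2)
3P: (8, 2) + (4, 8). λ = (8 - 2)/(4 - 8) ≡ 6/9 mod 13. 9⁻¹ ≡ 3 (mod 13) since 9·3 = 27 ≡ 1, so λ ≡ 5.
  x = λ² - 8 - 4 = 25 - 12 ≡ 0; y = λ·(8 - 0) - 2 ≡ 12. → (0, 12)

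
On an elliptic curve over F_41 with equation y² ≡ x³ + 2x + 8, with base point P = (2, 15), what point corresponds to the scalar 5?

Double-and-add on 5 = (101)₂. Start with P = (2, 15) for the leading 1-bit.
double: tangent at (2, 15): λ = (3·2² + 2)/(2·15) ≡ 14/30. 30⁻¹ ≡ 26 (mod 41), so λ ≡ 14·26 ≡ 36.
  x = λ² - 2 - 2 = 1296 - 4 ≡ 21; y = λ·(2 - 21) - 15 ≡ 39. → (21, 39)
double: tangent at (21, 39): λ = (3·21² + 2)/(2·39) ≡ 13/37. 37⁻¹ ≡ 10 (mod 41) since 37·10 = 370 ≡ 1, so λ ≡ 13·10 ≡ 7.
  x = λ² - 21 - 21 = 49 - 42 ≡ 7; y = λ·(21 - 7) - 39 ≡ 18. → (7, 18)
add P: (7, 18) + (2, 15). λ = (15 - 18)/(2 - 7) ≡ 38/36 mod 41. 36⁻¹ ≡ 8 (mod 41), so λ ≡ 17.
  x = λ² - 7 - 2 = 289 - 9 ≡ 34; y = λ·(7 - 34) - 18 ≡ 15. → (34, 15)

(34, 15)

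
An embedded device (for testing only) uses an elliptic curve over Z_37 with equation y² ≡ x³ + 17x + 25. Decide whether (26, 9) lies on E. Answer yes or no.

no

y² = 9² ≡ 7; x³ + 17x + 25 = 18043 ≡ 24 (mod 37). 7 ≠ 24.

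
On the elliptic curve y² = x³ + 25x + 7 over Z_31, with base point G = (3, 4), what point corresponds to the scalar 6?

(11, 30)

Double-and-add on 6 = (110)₂. Start with G = (3, 4) for the leading 1-bit.
double: tangent at (3, 4): λ = (3·3² + 25)/(2·4) ≡ 21/8. 8⁻¹ ≡ 4 (mod 31), so λ ≡ 21·4 ≡ 22.
  x = λ² - 3 - 3 = 484 - 6 ≡ 13; y = λ·(3 - 13) - 4 ≡ 24. → (13, 24)
add G: (13, 24) + (3, 4). λ = (4 - 24)/(3 - 13) ≡ 11/21 mod 31. 21⁻¹ ≡ 3 (mod 31) since 21·3 = 63 ≡ 1, so λ ≡ 2.
  x = λ² - 13 - 3 = 4 - 16 ≡ 19; y = λ·(13 - 19) - 24 ≡ 26. → (19, 26)
double: tangent at (19, 26): λ = (3·19² + 25)/(2·26) ≡ 23/21. 21⁻¹ ≡ 3 (mod 31) since 21·3 = 63 ≡ 1, so λ ≡ 23·3 ≡ 7.
  x = λ² - 19 - 19 = 49 - 38 ≡ 11; y = λ·(19 - 11) - 26 ≡ 30. → (11, 30)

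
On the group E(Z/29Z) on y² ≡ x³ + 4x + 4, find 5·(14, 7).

Write P = (14, 7).
Repeated addition: build up to 5P.
2P: tangent at (14, 7): λ = (3·14² + 4)/(2·7) ≡ 12/14. 14⁻¹ ≡ 27 (mod 29) since 14·27 = 378 ≡ 1, so λ ≡ 12·27 ≡ 5.
  x = λ² - 14 - 14 = 25 - 28 ≡ 26; y = λ·(14 - 26) - 7 ≡ 20. → (26, 20)
3P: (26, 20) + (14, 7). λ = (7 - 20)/(14 - 26) ≡ 16/17 mod 29. 17⁻¹ ≡ 12 (mod 29), so λ ≡ 18.
  x = λ² - 26 - 14 = 324 - 40 ≡ 23; y = λ·(26 - 23) - 20 ≡ 5. → (23, 5)
4P: (23, 5) + (14, 7). λ = (7 - 5)/(14 - 23) ≡ 2/20 mod 29. 20⁻¹ ≡ 16 (mod 29) since 20·16 = 320 ≡ 1, so λ ≡ 3.
  x = λ² - 23 - 14 = 9 - 37 ≡ 1; y = λ·(23 - 1) - 5 ≡ 3. → (1, 3)
5P: (1, 3) + (14, 7). λ = (7 - 3)/(14 - 1) ≡ 4/13 mod 29. 13⁻¹ ≡ 9 (mod 29), so λ ≡ 7.
  x = λ² - 1 - 14 = 49 - 15 ≡ 5; y = λ·(1 - 5) - 3 ≡ 27. → (5, 27)

(5, 27)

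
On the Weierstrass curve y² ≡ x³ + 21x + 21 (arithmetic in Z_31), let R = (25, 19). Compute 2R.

(22, 23)

tangent at (25, 19): λ = (3·25² + 21)/(2·19) ≡ 5/7. 7⁻¹ ≡ 9 (mod 31) since 7·9 = 63 ≡ 1, so λ ≡ 5·9 ≡ 14.
  x = λ² - 25 - 25 = 196 - 50 ≡ 22; y = λ·(25 - 22) - 19 ≡ 23. → (22, 23)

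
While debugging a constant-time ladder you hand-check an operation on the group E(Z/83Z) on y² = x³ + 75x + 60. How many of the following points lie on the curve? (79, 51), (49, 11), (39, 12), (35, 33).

(79, 51): 51² ≡ 28, rhs ≡ 28 → on.
(49, 11): 11² ≡ 38, rhs ≡ 38 → on.
(39, 12): 12² ≡ 61, rhs ≡ 54 → off.
(35, 33): 33² ≡ 10, rhs ≡ 76 → off.

2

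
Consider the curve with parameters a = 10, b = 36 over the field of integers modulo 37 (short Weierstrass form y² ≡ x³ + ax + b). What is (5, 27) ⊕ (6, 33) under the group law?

(5, 27) + (6, 33). λ = (33 - 27)/(6 - 5) ≡ 6/1 mod 37. 1⁻¹ ≡ 1 (mod 37), so λ ≡ 6.
  x = λ² - 5 - 6 = 36 - 11 ≡ 25; y = λ·(5 - 25) - 27 ≡ 1. → (25, 1)

(25, 1)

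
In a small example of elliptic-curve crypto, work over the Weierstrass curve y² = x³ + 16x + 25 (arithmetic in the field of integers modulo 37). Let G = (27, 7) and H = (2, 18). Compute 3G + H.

First 3G:
Repeated addition: build up to 3G.
2G: tangent at (27, 7): λ = (3·27² + 16)/(2·7) ≡ 20/14. 14⁻¹ ≡ 8 (mod 37) since 14·8 = 112 ≡ 1, so λ ≡ 20·8 ≡ 12.
  x = λ² - 27 - 27 = 144 - 54 ≡ 16; y = λ·(27 - 16) - 7 ≡ 14. → (16, 14)
3G: (16, 14) + (27, 7). λ = (7 - 14)/(27 - 16) ≡ 30/11 mod 37. 11⁻¹ ≡ 27 (mod 37), so λ ≡ 33.
  x = λ² - 16 - 27 = 1089 - 43 ≡ 10; y = λ·(16 - 10) - 14 ≡ 36. → (10, 36)
3G = (10, 36).
Finally 3G + H:
(10, 36) + (2, 18). λ = (18 - 36)/(2 - 10) ≡ 19/29 mod 37. 29⁻¹ ≡ 23 (mod 37), so λ ≡ 30.
  x = λ² - 10 - 2 = 900 - 12 ≡ 0; y = λ·(10 - 0) - 36 ≡ 5. → (0, 5)

(0, 5)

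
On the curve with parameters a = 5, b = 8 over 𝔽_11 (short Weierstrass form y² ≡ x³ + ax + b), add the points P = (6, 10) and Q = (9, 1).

(5, 9)

(6, 10) + (9, 1). λ = (1 - 10)/(9 - 6) ≡ 2/3 mod 11. 3⁻¹ ≡ 4 (mod 11) since 3·4 = 12 ≡ 1, so λ ≡ 8.
  x = λ² - 6 - 9 = 64 - 15 ≡ 5; y = λ·(6 - 5) - 10 ≡ 9. → (5, 9)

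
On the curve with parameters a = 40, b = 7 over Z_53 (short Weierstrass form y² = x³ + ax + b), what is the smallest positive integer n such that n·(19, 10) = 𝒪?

6

2P: tangent at (19, 10): λ = (3·19² + 40)/(2·10) ≡ 10/20. 20⁻¹ ≡ 8 (mod 53) since 20·8 = 160 ≡ 1, so λ ≡ 10·8 ≡ 27.
  x = λ² - 19 - 19 = 729 - 38 ≡ 2; y = λ·(19 - 2) - 10 ≡ 25. → (2, 25)
3P: (2, 25) + (19, 10). λ = (10 - 25)/(19 - 2) ≡ 38/17 mod 53. 17⁻¹ ≡ 25 (mod 53) since 17·25 = 425 ≡ 1, so λ ≡ 49.
  x = λ² - 2 - 19 = 2401 - 21 ≡ 48; y = λ·(2 - 48) - 25 ≡ 0. → (48, 0)
4P: (48, 0) + (19, 10). λ = (10 - 0)/(19 - 48) ≡ 10/24 mod 53. 24⁻¹ ≡ 42 (mod 53) since 24·42 = 1008 ≡ 1, so λ ≡ 49.
  x = λ² - 48 - 19 = 2401 - 67 ≡ 2; y = λ·(48 - 2) - 0 ≡ 28. → (2, 28)
5P: (2, 28) + (19, 10). λ = (10 - 28)/(19 - 2) ≡ 35/17 mod 53. 17⁻¹ ≡ 25 (mod 53) since 17·25 = 425 ≡ 1, so λ ≡ 27.
  x = λ² - 2 - 19 = 729 - 21 ≡ 19; y = λ·(2 - 19) - 28 ≡ 43. → (19, 43)
6P: (19, 43) + (19, 10): same x and y₁ ≡ -y₂, so the sum is 𝒪.
6P = 𝒪, so the order is 6.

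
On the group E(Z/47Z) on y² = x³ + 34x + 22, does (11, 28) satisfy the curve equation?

y² = 28² ≡ 32; x³ + 34x + 22 = 1727 ≡ 35 (mod 47). 32 ≠ 35.

no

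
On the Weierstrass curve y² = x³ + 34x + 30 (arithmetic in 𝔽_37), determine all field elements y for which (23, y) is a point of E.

x³ + 34x + 30 = 12979 ≡ 29 (mod 37).
29 is a non-residue mod 37; no y exists.

none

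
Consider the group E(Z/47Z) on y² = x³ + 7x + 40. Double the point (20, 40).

(41, 8)

tangent at (20, 40): λ = (3·20² + 7)/(2·40) ≡ 32/33. 33⁻¹ ≡ 10 (mod 47), so λ ≡ 32·10 ≡ 38.
  x = λ² - 20 - 20 = 1444 - 40 ≡ 41; y = λ·(20 - 41) - 40 ≡ 8. → (41, 8)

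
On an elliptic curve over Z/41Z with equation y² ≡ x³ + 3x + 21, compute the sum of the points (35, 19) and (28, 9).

(11, 27)

(35, 19) + (28, 9). λ = (9 - 19)/(28 - 35) ≡ 31/34 mod 41. 34⁻¹ ≡ 35 (mod 41), so λ ≡ 19.
  x = λ² - 35 - 28 = 361 - 63 ≡ 11; y = λ·(35 - 11) - 19 ≡ 27. → (11, 27)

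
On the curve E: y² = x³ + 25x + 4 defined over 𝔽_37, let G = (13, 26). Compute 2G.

tangent at (13, 26): λ = (3·13² + 25)/(2·26) ≡ 14/15. 15⁻¹ ≡ 5 (mod 37), so λ ≡ 14·5 ≡ 33.
  x = λ² - 13 - 13 = 1089 - 26 ≡ 27; y = λ·(13 - 27) - 26 ≡ 30. → (27, 30)

(27, 30)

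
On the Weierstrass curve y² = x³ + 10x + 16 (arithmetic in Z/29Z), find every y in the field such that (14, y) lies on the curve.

0

x³ + 10x + 16 = 2900 ≡ 0 (mod 29).
Only y = 0 satisfies y² ≡ 0.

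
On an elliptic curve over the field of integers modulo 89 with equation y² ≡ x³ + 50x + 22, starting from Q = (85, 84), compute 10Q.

(64, 18)

Double-and-add on 10 = (1010)₂. Start with Q = (85, 84) for the leading 1-bit.
double: tangent at (85, 84): λ = (3·85² + 50)/(2·84) ≡ 9/79. 79⁻¹ ≡ 80 (mod 89), so λ ≡ 9·80 ≡ 8.
  x = λ² - 85 - 85 = 64 - 170 ≡ 72; y = λ·(85 - 72) - 84 ≡ 20. → (72, 20)
double: tangent at (72, 20): λ = (3·72² + 50)/(2·20) ≡ 27/40. 40⁻¹ ≡ 69 (mod 89), so λ ≡ 27·69 ≡ 83.
  x = λ² - 72 - 72 = 6889 - 144 ≡ 70; y = λ·(72 - 70) - 20 ≡ 57. → (70, 57)
add Q: (70, 57) + (85, 84). λ = (84 - 57)/(85 - 70) ≡ 27/15 mod 89. 15⁻¹ ≡ 6 (mod 89) since 15·6 = 90 ≡ 1, so λ ≡ 73.
  x = λ² - 70 - 85 = 5329 - 155 ≡ 12; y = λ·(70 - 12) - 57 ≡ 83. → (12, 83)
double: tangent at (12, 83): λ = (3·12² + 50)/(2·83) ≡ 37/77. 77⁻¹ ≡ 37 (mod 89), so λ ≡ 37·37 ≡ 34.
  x = λ² - 12 - 12 = 1156 - 24 ≡ 64; y = λ·(12 - 64) - 83 ≡ 18. → (64, 18)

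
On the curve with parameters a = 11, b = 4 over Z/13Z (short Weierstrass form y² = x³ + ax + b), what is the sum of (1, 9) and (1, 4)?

O

The two points share x = 1 and their y-coordinates satisfy 9 + 4 ≡ 0 (mod 13), so they are inverses. Their sum is ∞.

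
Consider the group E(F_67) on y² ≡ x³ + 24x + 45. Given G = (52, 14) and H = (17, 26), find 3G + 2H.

(52, 53)

First 3G:
Repeated addition: build up to 3G.
2G: tangent at (52, 14): λ = (3·52² + 24)/(2·14) ≡ 29/28. 28⁻¹ ≡ 12 (mod 67) since 28·12 = 336 ≡ 1, so λ ≡ 29·12 ≡ 13.
  x = λ² - 52 - 52 = 169 - 104 ≡ 65; y = λ·(52 - 65) - 14 ≡ 18. → (65, 18)
3G: (65, 18) + (52, 14). λ = (14 - 18)/(52 - 65) ≡ 63/54 mod 67. 54⁻¹ ≡ 36 (mod 67), so λ ≡ 57.
  x = λ² - 65 - 52 = 3249 - 117 ≡ 50; y = λ·(65 - 50) - 18 ≡ 33. → (50, 33)
3G = (50, 33).
Next 2H:
Repeated addition: build up to 2H.
2H: tangent at (17, 26): λ = (3·17² + 24)/(2·26) ≡ 20/52. 52⁻¹ ≡ 58 (mod 67), so λ ≡ 20·58 ≡ 21.
  x = λ² - 17 - 17 = 441 - 34 ≡ 5; y = λ·(17 - 5) - 26 ≡ 25. → (5, 25)
2H = (5, 25).
Finally 3G + 2H:
(50, 33) + (5, 25). λ = (25 - 33)/(5 - 50) ≡ 59/22 mod 67. 22⁻¹ ≡ 64 (mod 67), so λ ≡ 24.
  x = λ² - 50 - 5 = 576 - 55 ≡ 52; y = λ·(50 - 52) - 33 ≡ 53. → (52, 53)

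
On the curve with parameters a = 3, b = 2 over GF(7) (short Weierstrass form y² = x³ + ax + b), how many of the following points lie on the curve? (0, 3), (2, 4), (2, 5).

(0, 3): 3² ≡ 2, rhs ≡ 2 → on.
(2, 4): 4² ≡ 2, rhs ≡ 2 → on.
(2, 5): 5² ≡ 4, rhs ≡ 2 → off.

2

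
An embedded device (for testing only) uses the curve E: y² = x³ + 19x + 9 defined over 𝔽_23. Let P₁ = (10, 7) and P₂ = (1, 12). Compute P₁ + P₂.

(16, 4)

(10, 7) + (1, 12). λ = (12 - 7)/(1 - 10) ≡ 5/14 mod 23. 14⁻¹ ≡ 5 (mod 23), so λ ≡ 2.
  x = λ² - 10 - 1 = 4 - 11 ≡ 16; y = λ·(10 - 16) - 7 ≡ 4. → (16, 4)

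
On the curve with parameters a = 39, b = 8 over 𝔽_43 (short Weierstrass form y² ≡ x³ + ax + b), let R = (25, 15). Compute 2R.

tangent at (25, 15): λ = (3·25² + 39)/(2·15) ≡ 22/30. 30⁻¹ ≡ 33 (mod 43), so λ ≡ 22·33 ≡ 38.
  x = λ² - 25 - 25 = 1444 - 50 ≡ 18; y = λ·(25 - 18) - 15 ≡ 36. → (18, 36)

(18, 36)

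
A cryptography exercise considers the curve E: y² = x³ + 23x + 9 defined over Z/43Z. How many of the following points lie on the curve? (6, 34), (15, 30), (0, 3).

(6, 34): 34² ≡ 38, rhs ≡ 19 → off.
(15, 30): 30² ≡ 40, rhs ≡ 31 → off.
(0, 3): 3² ≡ 9, rhs ≡ 9 → on.

1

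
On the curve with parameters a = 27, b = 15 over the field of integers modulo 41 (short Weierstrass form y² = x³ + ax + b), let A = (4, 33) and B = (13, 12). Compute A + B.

(34, 37)

(4, 33) + (13, 12). λ = (12 - 33)/(13 - 4) ≡ 20/9 mod 41. 9⁻¹ ≡ 32 (mod 41) since 9·32 = 288 ≡ 1, so λ ≡ 25.
  x = λ² - 4 - 13 = 625 - 17 ≡ 34; y = λ·(4 - 34) - 33 ≡ 37. → (34, 37)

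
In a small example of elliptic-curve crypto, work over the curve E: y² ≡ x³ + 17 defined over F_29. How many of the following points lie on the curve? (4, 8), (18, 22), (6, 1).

2

(4, 8): 8² ≡ 6, rhs ≡ 23 → off.
(18, 22): 22² ≡ 20, rhs ≡ 20 → on.
(6, 1): 1² ≡ 1, rhs ≡ 1 → on.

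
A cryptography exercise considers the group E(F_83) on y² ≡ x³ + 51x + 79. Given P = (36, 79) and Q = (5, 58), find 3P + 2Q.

First 3P:
Repeated addition: build up to 3P.
2P: tangent at (36, 79): λ = (3·36² + 51)/(2·79) ≡ 38/75. 75⁻¹ ≡ 31 (mod 83), so λ ≡ 38·31 ≡ 16.
  x = λ² - 36 - 36 = 256 - 72 ≡ 18; y = λ·(36 - 18) - 79 ≡ 43. → (18, 43)
3P: (18, 43) + (36, 79). λ = (79 - 43)/(36 - 18) ≡ 36/18 mod 83. 18⁻¹ ≡ 60 (mod 83), so λ ≡ 2.
  x = λ² - 18 - 36 = 4 - 54 ≡ 33; y = λ·(18 - 33) - 43 ≡ 10. → (33, 10)
3P = (33, 10).
Next 2Q:
Repeated addition: build up to 2Q.
2Q: tangent at (5, 58): λ = (3·5² + 51)/(2·58) ≡ 43/33. 33⁻¹ ≡ 78 (mod 83), so λ ≡ 43·78 ≡ 34.
  x = λ² - 5 - 5 = 1156 - 10 ≡ 67; y = λ·(5 - 67) - 58 ≡ 75. → (67, 75)
2Q = (67, 75).
Finally 3P + 2Q:
(33, 10) + (67, 75). λ = (75 - 10)/(67 - 33) ≡ 65/34 mod 83. 34⁻¹ ≡ 22 (mod 83), so λ ≡ 19.
  x = λ² - 33 - 67 = 361 - 100 ≡ 12; y = λ·(33 - 12) - 10 ≡ 57. → (12, 57)

(12, 57)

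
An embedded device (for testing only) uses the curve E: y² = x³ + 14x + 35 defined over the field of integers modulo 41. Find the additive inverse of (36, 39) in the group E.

-(36, 39) = (36, -39 mod 41) = (36, 2).

(36, 2)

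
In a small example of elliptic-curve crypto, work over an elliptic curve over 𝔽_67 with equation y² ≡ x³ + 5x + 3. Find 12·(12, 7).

Write G = (12, 7).
Repeated addition: build up to 12G.
2G: tangent at (12, 7): λ = (3·12² + 5)/(2·7) ≡ 35/14. 14⁻¹ ≡ 24 (mod 67), so λ ≡ 35·24 ≡ 36.
  x = λ² - 12 - 12 = 1296 - 24 ≡ 66; y = λ·(12 - 66) - 7 ≡ 59. → (66, 59)
3G: (66, 59) + (12, 7). λ = (7 - 59)/(12 - 66) ≡ 15/13 mod 67. 13⁻¹ ≡ 31 (mod 67), so λ ≡ 63.
  x = λ² - 66 - 12 = 3969 - 78 ≡ 5; y = λ·(66 - 5) - 59 ≡ 32. → (5, 32)
4G: (5, 32) + (12, 7). λ = (7 - 32)/(12 - 5) ≡ 42/7 mod 67. 7⁻¹ ≡ 48 (mod 67), so λ ≡ 6.
  x = λ² - 5 - 12 = 36 - 17 ≡ 19; y = λ·(5 - 19) - 32 ≡ 18. → (19, 18)
5G: (19, 18) + (12, 7). λ = (7 - 18)/(12 - 19) ≡ 56/60 mod 67. 60⁻¹ ≡ 19 (mod 67), so λ ≡ 59.
  x = λ² - 19 - 12 = 3481 - 31 ≡ 33; y = λ·(19 - 33) - 18 ≡ 27. → (33, 27)
6G: (33, 27) + (12, 7). λ = (7 - 27)/(12 - 33) ≡ 47/46 mod 67. 46⁻¹ ≡ 51 (mod 67), so λ ≡ 52.
  x = λ² - 33 - 12 = 2704 - 45 ≡ 46; y = λ·(33 - 46) - 27 ≡ 34. → (46, 34)
7G: (46, 34) + (12, 7). λ = (7 - 34)/(12 - 46) ≡ 40/33 mod 67. 33⁻¹ ≡ 65 (mod 67), so λ ≡ 54.
  x = λ² - 46 - 12 = 2916 - 58 ≡ 44; y = λ·(46 - 44) - 34 ≡ 7. → (44, 7)
8G: (44, 7) + (12, 7). λ = (7 - 7)/(12 - 44) ≡ 0/35 mod 67. 35⁻¹ ≡ 23 (mod 67), so λ ≡ 0.
  x = λ² - 44 - 12 = 0 - 56 ≡ 11; y = λ·(44 - 11) - 7 ≡ 60. → (11, 60)
9G: (11, 60) + (12, 7). λ = (7 - 60)/(12 - 11) ≡ 14/1 mod 67. 1⁻¹ ≡ 1 (mod 67) since 1·1 = 1 ≡ 1, so λ ≡ 14.
  x = λ² - 11 - 12 = 196 - 23 ≡ 39; y = λ·(11 - 39) - 60 ≡ 17. → (39, 17)
10G: (39, 17) + (12, 7). λ = (7 - 17)/(12 - 39) ≡ 57/40 mod 67. 40⁻¹ ≡ 62 (mod 67) since 40·62 = 2480 ≡ 1, so λ ≡ 50.
  x = λ² - 39 - 12 = 2500 - 51 ≡ 37; y = λ·(39 - 37) - 17 ≡ 16. → (37, 16)
11G: (37, 16) + (12, 7). λ = (7 - 16)/(12 - 37) ≡ 58/42 mod 67. 42⁻¹ ≡ 8 (mod 67) since 42·8 = 336 ≡ 1, so λ ≡ 62.
  x = λ² - 37 - 12 = 3844 - 49 ≡ 43; y = λ·(37 - 43) - 16 ≡ 14. → (43, 14)
12G: (43, 14) + (12, 7). λ = (7 - 14)/(12 - 43) ≡ 60/36 mod 67. 36⁻¹ ≡ 54 (mod 67), so λ ≡ 24.
  x = λ² - 43 - 12 = 576 - 55 ≡ 52; y = λ·(43 - 52) - 14 ≡ 38. → (52, 38)

(52, 38)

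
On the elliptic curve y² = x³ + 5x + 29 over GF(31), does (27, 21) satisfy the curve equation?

y² = 21² ≡ 7; x³ + 5x + 29 = 19847 ≡ 7 (mod 31). 7 = 7.

yes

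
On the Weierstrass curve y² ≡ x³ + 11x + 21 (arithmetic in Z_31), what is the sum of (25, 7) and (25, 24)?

The two points share x = 25 and their y-coordinates satisfy 7 + 24 ≡ 0 (mod 31), so they are inverses. Their sum is 𝒪.

O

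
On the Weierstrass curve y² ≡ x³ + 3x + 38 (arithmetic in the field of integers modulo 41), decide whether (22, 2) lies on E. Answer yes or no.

y² = 2² ≡ 4; x³ + 3x + 38 = 10752 ≡ 10 (mod 41). 4 ≠ 10.

no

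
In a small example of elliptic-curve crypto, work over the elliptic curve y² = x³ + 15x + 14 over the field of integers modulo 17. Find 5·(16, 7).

Write P = (16, 7).
Double-and-add on 5 = (101)₂. Start with P = (16, 7) for the leading 1-bit.
double: tangent at (16, 7): λ = (3·16² + 15)/(2·7) ≡ 1/14. 14⁻¹ ≡ 11 (mod 17), so λ ≡ 1·11 ≡ 11.
  x = λ² - 16 - 16 = 121 - 32 ≡ 4; y = λ·(16 - 4) - 7 ≡ 6. → (4, 6)
double: tangent at (4, 6): λ = (3·4² + 15)/(2·6) ≡ 12/12. 12⁻¹ ≡ 10 (mod 17) since 12·10 = 120 ≡ 1, so λ ≡ 12·10 ≡ 1.
  x = λ² - 4 - 4 = 1 - 8 ≡ 10; y = λ·(4 - 10) - 6 ≡ 5. → (10, 5)
add P: (10, 5) + (16, 7). λ = (7 - 5)/(16 - 10) ≡ 2/6 mod 17. 6⁻¹ ≡ 3 (mod 17), so λ ≡ 6.
  x = λ² - 10 - 16 = 36 - 26 ≡ 10; y = λ·(10 - 10) - 5 ≡ 12. → (10, 12)

(10, 12)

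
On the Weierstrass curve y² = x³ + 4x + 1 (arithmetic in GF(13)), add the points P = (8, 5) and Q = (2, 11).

(8, 5) + (2, 11). λ = (11 - 5)/(2 - 8) ≡ 6/7 mod 13. 7⁻¹ ≡ 2 (mod 13) since 7·2 = 14 ≡ 1, so λ ≡ 12.
  x = λ² - 8 - 2 = 144 - 10 ≡ 4; y = λ·(8 - 4) - 5 ≡ 4. → (4, 4)

(4, 4)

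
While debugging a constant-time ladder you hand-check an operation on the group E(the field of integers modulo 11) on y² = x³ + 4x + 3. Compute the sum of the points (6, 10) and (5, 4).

(3, 8)

(6, 10) + (5, 4). λ = (4 - 10)/(5 - 6) ≡ 5/10 mod 11. 10⁻¹ ≡ 10 (mod 11), so λ ≡ 6.
  x = λ² - 6 - 5 = 36 - 11 ≡ 3; y = λ·(6 - 3) - 10 ≡ 8. → (3, 8)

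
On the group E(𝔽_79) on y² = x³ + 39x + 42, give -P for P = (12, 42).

-(12, 42) = (12, -42 mod 79) = (12, 37).

(12, 37)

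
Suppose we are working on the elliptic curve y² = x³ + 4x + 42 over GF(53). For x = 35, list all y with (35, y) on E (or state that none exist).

none

x³ + 4x + 42 = 43057 ≡ 21 (mod 53).
21 is a non-residue mod 53; no y exists.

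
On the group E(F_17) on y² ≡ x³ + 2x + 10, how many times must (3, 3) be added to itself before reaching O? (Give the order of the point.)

2P: tangent at (3, 3): λ = (3·3² + 2)/(2·3) ≡ 12/6. 6⁻¹ ≡ 3 (mod 17) since 6·3 = 18 ≡ 1, so λ ≡ 12·3 ≡ 2.
  x = λ² - 3 - 3 = 4 - 6 ≡ 15; y = λ·(3 - 15) - 3 ≡ 7. → (15, 7)
3P: (15, 7) + (3, 3). λ = (3 - 7)/(3 - 15) ≡ 13/5 mod 17. 5⁻¹ ≡ 7 (mod 17), so λ ≡ 6.
  x = λ² - 15 - 3 = 36 - 18 ≡ 1; y = λ·(15 - 1) - 7 ≡ 9. → (1, 9)
4P: (1, 9) + (3, 3). λ = (3 - 9)/(3 - 1) ≡ 11/2 mod 17. 2⁻¹ ≡ 9 (mod 17) since 2·9 = 18 ≡ 1, so λ ≡ 14.
  x = λ² - 1 - 3 = 196 - 4 ≡ 5; y = λ·(1 - 5) - 9 ≡ 3. → (5, 3)
5P: (5, 3) + (3, 3). λ = (3 - 3)/(3 - 5) ≡ 0/15 mod 17. 15⁻¹ ≡ 8 (mod 17), so λ ≡ 0.
  x = λ² - 5 - 3 = 0 - 8 ≡ 9; y = λ·(5 - 9) - 3 ≡ 14. → (9, 14)
6P: (9, 14) + (3, 3). λ = (3 - 14)/(3 - 9) ≡ 6/11 mod 17. 11⁻¹ ≡ 14 (mod 17), so λ ≡ 16.
  x = λ² - 9 - 3 = 256 - 12 ≡ 6; y = λ·(9 - 6) - 14 ≡ 0. → (6, 0)
7P: (6, 0) + (3, 3). λ = (3 - 0)/(3 - 6) ≡ 3/14 mod 17. 14⁻¹ ≡ 11 (mod 17) since 14·11 = 154 ≡ 1, so λ ≡ 16.
  x = λ² - 6 - 3 = 256 - 9 ≡ 9; y = λ·(6 - 9) - 0 ≡ 3. → (9, 3)
8P: (9, 3) + (3, 3). λ = (3 - 3)/(3 - 9) ≡ 0/11 mod 17. 11⁻¹ ≡ 14 (mod 17) since 11·14 = 154 ≡ 1, so λ ≡ 0.
  x = λ² - 9 - 3 = 0 - 12 ≡ 5; y = λ·(9 - 5) - 3 ≡ 14. → (5, 14)
9P: (5, 14) + (3, 3). λ = (3 - 14)/(3 - 5) ≡ 6/15 mod 17. 15⁻¹ ≡ 8 (mod 17), so λ ≡ 14.
  x = λ² - 5 - 3 = 196 - 8 ≡ 1; y = λ·(5 - 1) - 14 ≡ 8. → (1, 8)
10P: (1, 8) + (3, 3). λ = (3 - 8)/(3 - 1) ≡ 12/2 mod 17. 2⁻¹ ≡ 9 (mod 17) since 2·9 = 18 ≡ 1, so λ ≡ 6.
  x = λ² - 1 - 3 = 36 - 4 ≡ 15; y = λ·(1 - 15) - 8 ≡ 10. → (15, 10)
11P: (15, 10) + (3, 3). λ = (3 - 10)/(3 - 15) ≡ 10/5 mod 17. 5⁻¹ ≡ 7 (mod 17) since 5·7 = 35 ≡ 1, so λ ≡ 2.
  x = λ² - 15 - 3 = 4 - 18 ≡ 3; y = λ·(15 - 3) - 10 ≡ 14. → (3, 14)
12P: (3, 14) + (3, 3): same x and y₁ ≡ -y₂, so the sum is O.
12P = O, so the order is 12.

12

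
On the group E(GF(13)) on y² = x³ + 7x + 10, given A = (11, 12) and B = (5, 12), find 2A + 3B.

(0, 6)

First 2A:
Repeated addition: build up to 2A.
2A: tangent at (11, 12): λ = (3·11² + 7)/(2·12) ≡ 6/11. 11⁻¹ ≡ 6 (mod 13) since 11·6 = 66 ≡ 1, so λ ≡ 6·6 ≡ 10.
  x = λ² - 11 - 11 = 100 - 22 ≡ 0; y = λ·(11 - 0) - 12 ≡ 7. → (0, 7)
2A = (0, 7).
Next 3B:
Repeated addition: build up to 3B.
2B: tangent at (5, 12): λ = (3·5² + 7)/(2·12) ≡ 4/11. 11⁻¹ ≡ 6 (mod 13), so λ ≡ 4·6 ≡ 11.
  x = λ² - 5 - 5 = 121 - 10 ≡ 7; y = λ·(5 - 7) - 12 ≡ 5. → (7, 5)
3B: (7, 5) + (5, 12). λ = (12 - 5)/(5 - 7) ≡ 7/11 mod 13. 11⁻¹ ≡ 6 (mod 13) since 11·6 = 66 ≡ 1, so λ ≡ 3.
  x = λ² - 7 - 5 = 9 - 12 ≡ 10; y = λ·(7 - 10) - 5 ≡ 12. → (10, 12)
3B = (10, 12).
Finally 2A + 3B:
(0, 7) + (10, 12). λ = (12 - 7)/(10 - 0) ≡ 5/10 mod 13. 10⁻¹ ≡ 4 (mod 13) since 10·4 = 40 ≡ 1, so λ ≡ 7.
  x = λ² - 0 - 10 = 49 - 10 ≡ 0; y = λ·(0 - 0) - 7 ≡ 6. → (0, 6)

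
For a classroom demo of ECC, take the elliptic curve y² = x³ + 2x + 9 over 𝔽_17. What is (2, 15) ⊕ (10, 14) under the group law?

(9, 5)

(2, 15) + (10, 14). λ = (14 - 15)/(10 - 2) ≡ 16/8 mod 17. 8⁻¹ ≡ 15 (mod 17) since 8·15 = 120 ≡ 1, so λ ≡ 2.
  x = λ² - 2 - 10 = 4 - 12 ≡ 9; y = λ·(2 - 9) - 15 ≡ 5. → (9, 5)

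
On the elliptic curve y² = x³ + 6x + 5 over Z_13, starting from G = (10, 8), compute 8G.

Double-and-add on 8 = (1000)₂. Start with G = (10, 8) for the leading 1-bit.
double: tangent at (10, 8): λ = (3·10² + 6)/(2·8) ≡ 7/3. 3⁻¹ ≡ 9 (mod 13), so λ ≡ 7·9 ≡ 11.
  x = λ² - 10 - 10 = 121 - 20 ≡ 10; y = λ·(10 - 10) - 8 ≡ 5. → (10, 5)
double: tangent at (10, 5): λ = (3·10² + 6)/(2·5) ≡ 7/10. 10⁻¹ ≡ 4 (mod 13), so λ ≡ 7·4 ≡ 2.
  x = λ² - 10 - 10 = 4 - 20 ≡ 10; y = λ·(10 - 10) - 5 ≡ 8. → (10, 8)
double: tangent at (10, 8): λ = (3·10² + 6)/(2·8) ≡ 7/3. 3⁻¹ ≡ 9 (mod 13), so λ ≡ 7·9 ≡ 11.
  x = λ² - 10 - 10 = 121 - 20 ≡ 10; y = λ·(10 - 10) - 8 ≡ 5. → (10, 5)

(10, 5)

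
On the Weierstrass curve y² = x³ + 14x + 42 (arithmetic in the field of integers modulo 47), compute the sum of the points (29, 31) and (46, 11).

(9, 45)

(29, 31) + (46, 11). λ = (11 - 31)/(46 - 29) ≡ 27/17 mod 47. 17⁻¹ ≡ 36 (mod 47), so λ ≡ 32.
  x = λ² - 29 - 46 = 1024 - 75 ≡ 9; y = λ·(29 - 9) - 31 ≡ 45. → (9, 45)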